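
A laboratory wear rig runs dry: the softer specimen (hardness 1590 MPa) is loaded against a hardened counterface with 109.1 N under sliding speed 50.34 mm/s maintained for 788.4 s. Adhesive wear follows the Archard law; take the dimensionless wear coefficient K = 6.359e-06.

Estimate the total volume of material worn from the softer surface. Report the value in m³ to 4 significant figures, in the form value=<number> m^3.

value=1.732e-11 m^3

The intermediates are shown rounded, and all working math maintains full float precision — rounded once at the end, at 4 significant figures.
Sliding speed v = 50.34 mm/s = 0.05034 m/s. Total distance L = v·t = 0.05034 m/s × 788.4 s = 39.69 m.
Hardness H = 1590 MPa = 1.590e+09 Pa.
Working in SI base units: W = 109.1 N, H = 1.590e+09 Pa, K = 6.359e-06.
Volume removed: V = K·W·L/H = 6.359e-06 · 109.1 · 39.69 / 1.590e+09 = 1.732e-11 m³.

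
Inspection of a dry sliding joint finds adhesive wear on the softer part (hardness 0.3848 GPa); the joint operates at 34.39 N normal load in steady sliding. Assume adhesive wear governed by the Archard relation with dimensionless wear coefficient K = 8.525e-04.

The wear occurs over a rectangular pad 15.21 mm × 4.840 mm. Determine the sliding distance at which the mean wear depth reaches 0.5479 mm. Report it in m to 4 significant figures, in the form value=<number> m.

All working math holds full precision, and intermediates are shown rounded; a single final rounding: 4 significant figures.
Convert: Hardness H = 0.3848 GPa = 3.848e+08 Pa.
Convert: Pad sides 15.21 mm × 4.840 mm = 0.01521 m × 0.004840 m. Contact area A = 0.01521 m × 0.004840 m = 7.362e-05 m².
Convert: Depth limit h_lim = 0.5479 mm = 5.479e-04 m.
Restated in SI base units: W = 34.39 N, H = 3.848e+08 Pa, K = 8.525e-04.
Allowed volume V_lim = h_lim·A = 5.479e-04 · 7.362e-05 = 4.033e-08 m³.
Life L = V_lim·H/(K·W) = 4.033e-08 · 3.848e+08 / (8.525e-04 · 34.39) = 529.4 m.

value=529.4 m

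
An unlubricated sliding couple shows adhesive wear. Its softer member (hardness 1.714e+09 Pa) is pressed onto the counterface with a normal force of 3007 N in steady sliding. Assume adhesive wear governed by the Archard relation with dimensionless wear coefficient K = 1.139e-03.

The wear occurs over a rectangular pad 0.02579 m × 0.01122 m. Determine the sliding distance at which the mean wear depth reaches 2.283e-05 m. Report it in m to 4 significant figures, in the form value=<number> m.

value=3.306 m

All arithmetic runs at full float precision. Intermediate values appear rounded — one final rounding: four significant digits.
Convert: Contact area A = 0.02579 m × 0.01122 m = 2.894e-04 m².
Collected in SI base units: W = 3007 N, H = 1.714e+09 Pa, K = 1.139e-03.
Volume at the limit: V_lim = h_lim·A = 2.283e-05 · 2.894e-04 = 6.606e-09 m³.
So the life L = V_lim·H/(K·W) = 6.606e-09 · 1.714e+09 / (1.139e-03 · 3007) = 3.306 m.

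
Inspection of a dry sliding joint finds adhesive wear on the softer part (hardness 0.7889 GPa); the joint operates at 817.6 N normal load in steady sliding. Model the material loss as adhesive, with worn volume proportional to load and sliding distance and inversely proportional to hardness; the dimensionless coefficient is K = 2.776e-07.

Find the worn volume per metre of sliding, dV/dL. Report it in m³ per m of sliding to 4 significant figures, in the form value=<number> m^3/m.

value=2.877e-13 m^3/m

Quoted intermediates are rounded, and the computation runs at exact precision, and rounded once at the end to 4 significant figures.
Hardness H = 0.7889 GPa = 7.889e+08 Pa.
SI base units throughout: W = 817.6 N, H = 7.889e+08 Pa, K = 2.776e-07.
Rate of wear dV/dL = K·W/H, per unit distance: 2.776e-07 · 817.6 / 7.889e+08 = 2.877e-13 m³/m.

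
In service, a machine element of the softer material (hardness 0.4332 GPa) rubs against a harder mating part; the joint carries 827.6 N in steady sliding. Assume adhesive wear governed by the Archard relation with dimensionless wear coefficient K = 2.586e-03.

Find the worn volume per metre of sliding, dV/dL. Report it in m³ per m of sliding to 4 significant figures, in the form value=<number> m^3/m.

Intermediates are printed rounded; all working math runs at full float precision; rounded just once: four significant digits.
Hardness H = 0.4332 GPa = 4.332e+08 Pa.
Working in SI base units: W = 827.6 N, H = 4.332e+08 Pa, K = 2.586e-03.
The wear rate dV/dL = K·W/H (independent of L): 2.586e-03 · 827.6 / 4.332e+08 = 4.940e-09 m³/m.

value=4.940e-09 m^3/m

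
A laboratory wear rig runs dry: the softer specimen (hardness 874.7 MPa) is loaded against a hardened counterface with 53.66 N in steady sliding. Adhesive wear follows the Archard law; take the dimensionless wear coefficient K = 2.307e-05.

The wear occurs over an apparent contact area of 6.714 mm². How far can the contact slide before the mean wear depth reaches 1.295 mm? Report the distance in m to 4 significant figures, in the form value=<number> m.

value=6143 m

All working math keeps full float precision — the intermediates are printed rounded — a lone final rounding: four significant digits.
Hardness H = 874.7 MPa = 8.747e+08 Pa.
Contact area A = 6.714 mm² = 6.714e-06 m².
Depth limit h_lim = 1.295 mm = 0.001295 m.
Working in SI base units: W = 53.66 N, H = 8.747e+08 Pa, K = 2.307e-05.
Permissible volume V_lim = h_lim·A = 0.001295 · 6.714e-06 = 8.695e-09 m³.
Sliding life L = V_lim·H/(K·W) = 8.695e-09 · 8.747e+08 / (2.307e-05 · 53.66) = 6143 m.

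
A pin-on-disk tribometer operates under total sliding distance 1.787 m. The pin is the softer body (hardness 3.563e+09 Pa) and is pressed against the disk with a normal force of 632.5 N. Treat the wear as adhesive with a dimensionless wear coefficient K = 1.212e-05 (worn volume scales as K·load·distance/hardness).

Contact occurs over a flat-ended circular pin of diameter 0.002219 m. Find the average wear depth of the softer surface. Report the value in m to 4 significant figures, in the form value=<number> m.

Intermediates are displayed rounded, and all arithmetic runs at exact precision. Rounded once at the end, at 4 significant figures.
Contact area A = π·d²/4 = π·(0.002219 m)²/4 = 3.867e-06 m².
Collected in SI base units: W = 632.5 N, H = 3.563e+09 Pa, K = 1.212e-05.
By Archard's law, V = K·W·L/H = 1.212e-05 · 632.5 · 1.787 / 3.563e+09 = 3.845e-12 m³.
Average depth h = V/A = 3.845e-12 / 3.867e-06 = 9.942e-07 m.

value=9.942e-07 m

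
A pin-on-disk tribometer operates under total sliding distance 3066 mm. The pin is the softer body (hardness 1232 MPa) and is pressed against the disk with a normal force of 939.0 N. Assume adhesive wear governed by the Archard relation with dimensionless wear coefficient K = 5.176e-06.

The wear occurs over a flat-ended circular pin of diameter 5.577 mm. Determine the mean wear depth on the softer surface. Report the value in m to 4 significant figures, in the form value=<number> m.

The computation carries exact precision; the intermediates are shown rounded — one final rounding: 4 significant digits.
Convert: Distance L = 3066 mm = 3.066 m.
Convert: Hardness H = 1232 MPa = 1.232e+09 Pa.
Convert: Pin diameter d = 5.577 mm = 0.005577 m. Contact area A = π·d²/4 = π·(0.005577 m)²/4 = 2.443e-05 m².
In SI base units: W = 939.0 N, H = 1.232e+09 Pa, K = 5.176e-06.
Volume removed: V = K·W·L/H = 5.176e-06 · 939.0 · 3.066 / 1.232e+09 = 1.210e-11 m³.
Wear depth h = V/A = 1.210e-11 / 2.443e-05 = 4.951e-07 m.

value=4.951e-07 m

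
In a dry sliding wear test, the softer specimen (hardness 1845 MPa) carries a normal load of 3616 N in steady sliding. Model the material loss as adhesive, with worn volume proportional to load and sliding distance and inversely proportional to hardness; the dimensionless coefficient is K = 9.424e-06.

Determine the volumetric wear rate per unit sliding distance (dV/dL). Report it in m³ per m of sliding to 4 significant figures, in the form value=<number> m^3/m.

All arithmetic carries full precision; quoted intermediates are rounded, and rounded just once: 4 significant digits.
Hardness H = 1845 MPa = 1.845e+09 Pa.
Expressed in SI base units: W = 3616 N, H = 1.845e+09 Pa, K = 9.424e-06.
Wear rate dV/dL = K·W/H, so: 9.424e-06 · 3616 / 1.845e+09 = 1.847e-11 m³/m.

value=1.847e-11 m^3/m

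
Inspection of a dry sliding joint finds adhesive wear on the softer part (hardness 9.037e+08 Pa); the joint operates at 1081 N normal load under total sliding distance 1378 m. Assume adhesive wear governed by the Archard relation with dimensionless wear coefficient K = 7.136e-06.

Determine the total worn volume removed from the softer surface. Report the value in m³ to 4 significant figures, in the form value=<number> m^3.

Each operation keeps full float precision — the intermediates are displayed rounded — one final rounding to 4 significant figures.
Restated in SI base units: W = 1081 N, H = 9.037e+08 Pa, K = 7.136e-06.
Apply Archard: V = K·W·L/H = 7.136e-06 · 1081 · 1378 / 9.037e+08 = 1.176e-08 m³.

value=1.176e-08 m^3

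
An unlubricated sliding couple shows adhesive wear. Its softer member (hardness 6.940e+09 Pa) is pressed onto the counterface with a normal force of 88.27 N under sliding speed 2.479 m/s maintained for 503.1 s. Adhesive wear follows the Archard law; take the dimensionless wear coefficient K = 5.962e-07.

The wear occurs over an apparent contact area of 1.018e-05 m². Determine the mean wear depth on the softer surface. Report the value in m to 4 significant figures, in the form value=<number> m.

The intermediates are displayed rounded. Each operation keeps full float precision, and rounded just once: four significant digits.
Convert: Distance L = v·t = 2.479 m/s × 503.1 s = 1247 m.
As SI base values: W = 88.27 N, H = 6.940e+09 Pa, K = 5.962e-07.
Wear volume V = K·W·L/H = 5.962e-07 · 88.27 · 1247 / 6.940e+09 = 9.458e-12 m³.
Mean depth h = V/A = 9.458e-12 / 1.018e-05 = 9.290e-07 m.

value=9.290e-07 m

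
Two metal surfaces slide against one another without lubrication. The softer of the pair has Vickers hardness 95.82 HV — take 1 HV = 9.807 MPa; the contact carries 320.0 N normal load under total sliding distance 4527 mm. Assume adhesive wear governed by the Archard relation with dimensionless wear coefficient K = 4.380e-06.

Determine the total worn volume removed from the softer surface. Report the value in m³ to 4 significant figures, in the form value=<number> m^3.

value=6.752e-12 m^3

Displayed values are rounded; all working math maintains exact precision. Rounded once at the end to four significant digits.
Convert: Distance L = 4527 mm = 4.527 m.
Convert: Hardness H = 95.82 HV × 9.807 MPa/HV = 939.7 MPa = 9.397e+08 Pa.
As SI base values: W = 320.0 N, H = 9.397e+08 Pa, K = 4.380e-06.
Apply Archard: V = K·W·L/H = 4.380e-06 · 320.0 · 4.527 / 9.397e+08 = 6.752e-12 m³.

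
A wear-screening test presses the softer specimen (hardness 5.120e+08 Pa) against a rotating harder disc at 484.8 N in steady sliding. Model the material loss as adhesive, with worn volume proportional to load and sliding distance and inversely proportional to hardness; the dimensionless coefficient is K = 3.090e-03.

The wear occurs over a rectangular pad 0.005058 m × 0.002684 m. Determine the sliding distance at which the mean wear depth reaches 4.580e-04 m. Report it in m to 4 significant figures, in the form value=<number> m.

value=2.125 m

The algebra runs at full float precision. Displayed values are rounded. Rounded once at the end: 4 significant digits.
Convert: Contact area A = 0.005058 m × 0.002684 m = 1.358e-05 m².
Expressed in SI base units: W = 484.8 N, H = 5.120e+08 Pa, K = 3.090e-03.
Permissible volume V_lim = h_lim·A = 4.580e-04 · 1.358e-05 = 6.218e-09 m³.
So the life L = V_lim·H/(K·W) = 6.218e-09 · 5.120e+08 / (3.090e-03 · 484.8) = 2.125 m.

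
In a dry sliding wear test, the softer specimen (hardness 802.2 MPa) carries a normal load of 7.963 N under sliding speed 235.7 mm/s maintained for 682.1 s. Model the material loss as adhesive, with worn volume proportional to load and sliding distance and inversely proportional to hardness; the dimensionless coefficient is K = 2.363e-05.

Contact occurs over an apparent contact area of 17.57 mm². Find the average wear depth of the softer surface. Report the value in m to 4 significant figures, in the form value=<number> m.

The computation keeps full float precision, and intermediates are printed rounded; a lone final rounding: 4 significant figures.
Sliding speed v = 235.7 mm/s = 0.2357 m/s. Path length L = v·t = 0.2357 m/s × 682.1 s = 160.8 m.
Hardness H = 802.2 MPa = 8.022e+08 Pa.
Contact area A = 17.57 mm² = 1.757e-05 m².
Expressed in SI base units: W = 7.963 N, H = 8.022e+08 Pa, K = 2.363e-05.
By Archard's law, V = K·W·L/H = 2.363e-05 · 7.963 · 160.8 / 8.022e+08 = 3.771e-11 m³.
Depth h = V/A = 3.771e-11 / 1.757e-05 = 2.146e-06 m.

value=2.146e-06 m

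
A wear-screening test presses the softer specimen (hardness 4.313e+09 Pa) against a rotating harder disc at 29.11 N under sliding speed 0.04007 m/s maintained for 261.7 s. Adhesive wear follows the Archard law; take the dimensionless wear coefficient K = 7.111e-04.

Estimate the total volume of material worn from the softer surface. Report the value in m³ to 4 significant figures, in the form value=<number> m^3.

value=5.033e-11 m^3

Every step runs at exact precision; intermediates appear rounded; one last rounding: four significant digits.
Total distance L = v·t = 0.04007 m/s × 261.7 s = 10.49 m.
SI base units throughout: W = 29.11 N, H = 4.313e+09 Pa, K = 7.111e-04.
Apply Archard: V = K·W·L/H = 7.111e-04 · 29.11 · 10.49 / 4.313e+09 = 5.033e-11 m³.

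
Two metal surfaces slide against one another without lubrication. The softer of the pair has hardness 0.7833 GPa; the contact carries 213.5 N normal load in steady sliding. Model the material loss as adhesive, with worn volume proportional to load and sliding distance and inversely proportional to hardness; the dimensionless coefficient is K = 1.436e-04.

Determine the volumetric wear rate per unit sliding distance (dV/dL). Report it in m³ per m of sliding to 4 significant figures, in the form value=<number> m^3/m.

value=3.914e-11 m^3/m

The computation maintains exact precision, and intermediate values are shown rounded; rounded once at the end to 4 significant figures.
Hardness H = 0.7833 GPa = 7.833e+08 Pa.
SI base units throughout: W = 213.5 N, H = 7.833e+08 Pa, K = 1.436e-04.
Wear rate dV/dL = K·W/H (no L dependence): 1.436e-04 · 213.5 / 7.833e+08 = 3.914e-11 m³/m.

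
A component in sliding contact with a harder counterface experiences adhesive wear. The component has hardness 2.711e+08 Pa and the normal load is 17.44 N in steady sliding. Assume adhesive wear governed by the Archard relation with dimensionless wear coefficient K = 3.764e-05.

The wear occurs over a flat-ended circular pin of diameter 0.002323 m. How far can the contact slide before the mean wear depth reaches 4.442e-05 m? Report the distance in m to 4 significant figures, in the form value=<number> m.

Every step holds full precision. Intermediate values are shown rounded; a single final rounding: four significant figures.
Convert: Contact area A = π·d²/4 = π·(0.002323 m)²/4 = 4.238e-06 m².
Collected in SI base units: W = 17.44 N, H = 2.711e+08 Pa, K = 3.764e-05.
At the depth limit, V_lim = h_lim·A = 4.442e-05 · 4.238e-06 = 1.883e-10 m³.
Thus life L = V_lim·H/(K·W) = 1.883e-10 · 2.711e+08 / (3.764e-05 · 17.44) = 77.75 m.

value=77.75 m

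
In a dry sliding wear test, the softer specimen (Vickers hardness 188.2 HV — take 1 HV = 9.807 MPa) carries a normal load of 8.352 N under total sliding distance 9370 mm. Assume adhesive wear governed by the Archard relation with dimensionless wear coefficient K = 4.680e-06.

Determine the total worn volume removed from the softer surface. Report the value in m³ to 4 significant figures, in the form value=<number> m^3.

Intermediates are shown rounded — each operation runs at exact precision, and rounded once at the end, at 4 significant digits.
Convert: Sliding distance L = 9370 mm = 9.370 m.
Convert: Hardness H = 188.2 HV × 9.807 MPa/HV = 1846 MPa = 1.846e+09 Pa.
SI base units throughout: W = 8.352 N, H = 1.846e+09 Pa, K = 4.680e-06.
Worn volume V = K·W·L/H = 4.680e-06 · 8.352 · 9.370 / 1.846e+09 = 1.984e-13 m³.

value=1.984e-13 m^3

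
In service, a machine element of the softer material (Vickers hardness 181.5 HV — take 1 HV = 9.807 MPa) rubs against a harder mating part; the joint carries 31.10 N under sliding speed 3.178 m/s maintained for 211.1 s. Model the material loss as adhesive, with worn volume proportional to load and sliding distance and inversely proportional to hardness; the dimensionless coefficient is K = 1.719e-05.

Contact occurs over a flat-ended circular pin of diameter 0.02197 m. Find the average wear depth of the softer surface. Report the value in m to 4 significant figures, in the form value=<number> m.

value=5.315e-07 m

Intermediate values are shown rounded. Each operation runs at exact precision, and rounded once at the end, at four significant figures.
Distance covered L = v·t = 3.178 m/s × 211.1 s = 670.9 m.
Hardness H = 181.5 HV × 9.807 MPa/HV = 1780 MPa = 1.780e+09 Pa.
Contact area A = π·d²/4 = π·(0.02197 m)²/4 = 3.791e-04 m².
Expressed in SI base units: W = 31.10 N, H = 1.780e+09 Pa, K = 1.719e-05.
Apply Archard: V = K·W·L/H = 1.719e-05 · 31.10 · 670.9 / 1.780e+09 = 2.015e-10 m³.
Average depth h = V/A = 2.015e-10 / 3.791e-04 = 5.315e-07 m.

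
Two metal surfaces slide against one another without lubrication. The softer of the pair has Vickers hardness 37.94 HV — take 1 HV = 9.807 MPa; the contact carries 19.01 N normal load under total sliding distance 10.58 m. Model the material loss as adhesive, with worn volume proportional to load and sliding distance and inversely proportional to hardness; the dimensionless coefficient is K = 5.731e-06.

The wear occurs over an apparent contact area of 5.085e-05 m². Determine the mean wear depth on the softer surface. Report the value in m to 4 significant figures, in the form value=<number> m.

value=6.092e-08 m

All working math runs at full float precision — intermediate values appear rounded, and rounded just once, at four significant digits.
Convert: Hardness H = 37.94 HV × 9.807 MPa/HV = 372.1 MPa = 3.721e+08 Pa.
In SI base units: W = 19.01 N, H = 3.721e+08 Pa, K = 5.731e-06.
Volume removed: V = K·W·L/H = 5.731e-06 · 19.01 · 10.58 / 3.721e+08 = 3.098e-12 m³.
Depth h = V/A = 3.098e-12 / 5.085e-05 = 6.092e-08 m.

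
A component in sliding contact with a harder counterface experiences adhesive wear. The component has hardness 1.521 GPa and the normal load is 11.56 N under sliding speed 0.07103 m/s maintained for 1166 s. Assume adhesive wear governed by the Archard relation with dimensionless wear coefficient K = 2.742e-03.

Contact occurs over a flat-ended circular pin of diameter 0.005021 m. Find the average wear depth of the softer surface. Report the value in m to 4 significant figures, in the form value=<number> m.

Intermediate values are printed rounded; the computation carries exact precision — a single final rounding to four significant figures.
Path length L = v·t = 0.07103 m/s × 1166 s = 82.82 m.
Hardness H = 1.521 GPa = 1.521e+09 Pa.
Contact area A = π·d²/4 = π·(0.005021 m)²/4 = 1.980e-05 m².
As SI base values: W = 11.56 N, H = 1.521e+09 Pa, K = 2.742e-03.
Worn volume V = K·W·L/H = 2.742e-03 · 11.56 · 82.82 / 1.521e+09 = 1.726e-09 m³.
Depth h = V/A = 1.726e-09 / 1.980e-05 = 8.717e-05 m.

value=8.717e-05 m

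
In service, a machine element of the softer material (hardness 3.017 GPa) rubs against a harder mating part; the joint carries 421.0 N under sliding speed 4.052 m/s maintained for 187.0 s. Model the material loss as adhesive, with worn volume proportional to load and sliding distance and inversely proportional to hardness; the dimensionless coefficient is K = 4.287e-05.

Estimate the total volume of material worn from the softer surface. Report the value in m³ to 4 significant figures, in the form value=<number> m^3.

All working math keeps full precision. The intermediates are printed rounded, and rounded just once, at 4 significant figures.
Distance covered L = v·t = 4.052 m/s × 187.0 s = 757.7 m.
Hardness H = 3.017 GPa = 3.017e+09 Pa.
Expressed in SI base units: W = 421.0 N, H = 3.017e+09 Pa, K = 4.287e-05.
Archard relation: V = K·W·L/H = 4.287e-05 · 421.0 · 757.7 / 3.017e+09 = 4.533e-09 m³.

value=4.533e-09 m^3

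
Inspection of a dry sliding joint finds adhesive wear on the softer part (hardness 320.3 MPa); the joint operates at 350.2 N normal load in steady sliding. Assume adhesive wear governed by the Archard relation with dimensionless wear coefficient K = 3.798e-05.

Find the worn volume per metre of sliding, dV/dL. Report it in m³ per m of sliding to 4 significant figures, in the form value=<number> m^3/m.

The algebra carries exact precision, and intermediates are displayed rounded; a single final rounding, at four significant figures.
Convert: Hardness H = 320.3 MPa = 3.203e+08 Pa.
Working in SI base units: W = 350.2 N, H = 3.203e+08 Pa, K = 3.798e-05.
Wear rate dV/dL = K·W/H, so: 3.798e-05 · 350.2 / 3.203e+08 = 4.153e-11 m³/m.

value=4.153e-11 m^3/m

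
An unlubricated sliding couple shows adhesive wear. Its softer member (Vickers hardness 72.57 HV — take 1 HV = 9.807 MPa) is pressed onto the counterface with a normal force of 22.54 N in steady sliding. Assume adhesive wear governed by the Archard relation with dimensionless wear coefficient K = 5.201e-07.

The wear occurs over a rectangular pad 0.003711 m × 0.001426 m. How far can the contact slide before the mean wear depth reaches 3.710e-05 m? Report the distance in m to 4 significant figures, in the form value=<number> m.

value=1.192e+04 m

The intermediates are displayed rounded, and the algebra keeps full precision. Rounded once at the end, at four significant figures.
Hardness H = 72.57 HV × 9.807 MPa/HV = 711.7 MPa = 7.117e+08 Pa.
Contact area A = 0.003711 m × 0.001426 m = 5.292e-06 m².
In SI base units: W = 22.54 N, H = 7.117e+08 Pa, K = 5.201e-07.
At the depth limit, V_lim = h_lim·A = 3.710e-05 · 5.292e-06 = 1.963e-10 m³.
Sliding life L = V_lim·H/(K·W) = 1.963e-10 · 7.117e+08 / (5.201e-07 · 22.54) = 1.192e+04 m.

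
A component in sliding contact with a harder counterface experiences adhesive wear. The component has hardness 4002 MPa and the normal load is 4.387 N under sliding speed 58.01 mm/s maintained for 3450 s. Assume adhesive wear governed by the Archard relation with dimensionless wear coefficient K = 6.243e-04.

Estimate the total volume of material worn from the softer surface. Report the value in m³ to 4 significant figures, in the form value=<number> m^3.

The algebra runs at full float precision; shown intermediates are rounded. Rounded just once: 4 significant digits.
Sliding speed v = 58.01 mm/s = 0.05801 m/s. The distance L = v·t = 0.05801 m/s × 3450 s = 200.1 m.
Hardness H = 4002 MPa = 4.002e+09 Pa.
Working in SI base units: W = 4.387 N, H = 4.002e+09 Pa, K = 6.243e-04.
By Archard's law, V = K·W·L/H = 6.243e-04 · 4.387 · 200.1 / 4.002e+09 = 1.370e-10 m³.

value=1.370e-10 m^3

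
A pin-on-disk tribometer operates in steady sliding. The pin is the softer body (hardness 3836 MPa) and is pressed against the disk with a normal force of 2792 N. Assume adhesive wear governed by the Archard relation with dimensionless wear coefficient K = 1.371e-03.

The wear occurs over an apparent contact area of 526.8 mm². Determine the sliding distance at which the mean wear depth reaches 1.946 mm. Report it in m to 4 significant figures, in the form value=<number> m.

value=1027 m

Intermediate values are shown rounded. Every step keeps exact precision. Rounded just once, at 4 significant digits.
Hardness H = 3836 MPa = 3.836e+09 Pa.
Contact area A = 526.8 mm² = 5.268e-04 m².
Depth limit h_lim = 1.946 mm = 0.001946 m.
In SI base units: W = 2792 N, H = 3.836e+09 Pa, K = 1.371e-03.
Permissible volume V_lim = h_lim·A = 0.001946 · 5.268e-04 = 1.025e-06 m³.
Thus life L = V_lim·H/(K·W) = 1.025e-06 · 3.836e+09 / (1.371e-03 · 2792) = 1027 m.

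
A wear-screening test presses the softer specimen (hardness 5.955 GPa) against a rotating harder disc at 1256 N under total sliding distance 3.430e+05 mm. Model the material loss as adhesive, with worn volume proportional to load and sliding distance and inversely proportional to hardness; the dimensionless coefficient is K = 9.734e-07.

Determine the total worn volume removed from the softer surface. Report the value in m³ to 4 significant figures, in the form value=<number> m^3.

The intermediates are shown rounded; every step holds exact precision. Rounded just once to 4 significant figures.
Path length L = 3.430e+05 mm = 343.0 m.
Hardness H = 5.955 GPa = 5.955e+09 Pa.
Expressed in SI base units: W = 1256 N, H = 5.955e+09 Pa, K = 9.734e-07.
Archard volume V = K·W·L/H = 9.734e-07 · 1256 · 343.0 / 5.955e+09 = 7.042e-11 m³.

value=7.042e-11 m^3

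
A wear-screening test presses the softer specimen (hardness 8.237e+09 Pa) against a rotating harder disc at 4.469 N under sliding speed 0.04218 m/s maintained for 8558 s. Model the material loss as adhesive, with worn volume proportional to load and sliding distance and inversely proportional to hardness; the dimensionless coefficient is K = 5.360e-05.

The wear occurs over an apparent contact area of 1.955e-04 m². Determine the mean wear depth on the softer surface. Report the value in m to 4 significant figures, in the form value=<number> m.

value=5.370e-08 m

The computation maintains full float precision, and intermediates are shown rounded — rounded just once, at 4 significant digits.
Distance L = v·t = 0.04218 m/s × 8558 s = 361.0 m.
In SI base units: W = 4.469 N, H = 8.237e+09 Pa, K = 5.360e-05.
Wear volume V = K·W·L/H = 5.360e-05 · 4.469 · 361.0 / 8.237e+09 = 1.050e-11 m³.
Mean wear depth h = V/A = 1.050e-11 / 1.955e-04 = 5.370e-08 m.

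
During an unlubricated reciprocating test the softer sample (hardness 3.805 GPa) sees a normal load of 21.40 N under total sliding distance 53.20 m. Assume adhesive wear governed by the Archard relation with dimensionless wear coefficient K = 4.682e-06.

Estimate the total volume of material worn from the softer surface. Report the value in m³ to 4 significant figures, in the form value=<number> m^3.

Shown intermediates are rounded; all arithmetic keeps full precision; one last rounding, at 4 significant figures.
Hardness H = 3.805 GPa = 3.805e+09 Pa.
As SI base values: W = 21.40 N, H = 3.805e+09 Pa, K = 4.682e-06.
By Archard's law, V = K·W·L/H = 4.682e-06 · 21.40 · 53.20 / 3.805e+09 = 1.401e-12 m³.

value=1.401e-12 m^3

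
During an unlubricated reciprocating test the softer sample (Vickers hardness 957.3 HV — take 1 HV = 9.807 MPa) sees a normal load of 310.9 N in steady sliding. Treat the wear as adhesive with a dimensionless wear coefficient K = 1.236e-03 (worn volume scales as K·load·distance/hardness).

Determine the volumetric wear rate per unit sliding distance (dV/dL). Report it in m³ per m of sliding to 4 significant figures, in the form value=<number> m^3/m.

value=4.093e-11 m^3/m

Intermediates appear rounded; every step runs at full float precision; rounded just once: 4 significant figures.
Hardness H = 957.3 HV × 9.807 MPa/HV = 9388 MPa = 9.388e+09 Pa.
In SI base units, W = 310.9 N, H = 9.388e+09 Pa, K = 1.236e-03.
The wear rate dV/dL = K·W/H (independent of L): 1.236e-03 · 310.9 / 9.388e+09 = 4.093e-11 m³/m.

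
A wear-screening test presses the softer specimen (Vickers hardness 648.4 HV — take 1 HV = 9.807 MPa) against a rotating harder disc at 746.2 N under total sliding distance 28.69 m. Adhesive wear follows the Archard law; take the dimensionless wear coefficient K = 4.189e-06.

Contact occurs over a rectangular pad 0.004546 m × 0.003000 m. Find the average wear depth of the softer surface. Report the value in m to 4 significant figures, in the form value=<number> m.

value=1.034e-06 m

All working math maintains full float precision, and intermediates are printed rounded, and rounded once at the end, at 4 significant figures.
Hardness H = 648.4 HV × 9.807 MPa/HV = 6359 MPa = 6.359e+09 Pa.
Contact area A = 0.004546 m × 0.003000 m = 1.364e-05 m².
In SI base units, W = 746.2 N, H = 6.359e+09 Pa, K = 4.189e-06.
Archard relation: V = K·W·L/H = 4.189e-06 · 746.2 · 28.69 / 6.359e+09 = 1.410e-11 m³.
Mean wear depth h = V/A = 1.410e-11 / 1.364e-05 = 1.034e-06 m.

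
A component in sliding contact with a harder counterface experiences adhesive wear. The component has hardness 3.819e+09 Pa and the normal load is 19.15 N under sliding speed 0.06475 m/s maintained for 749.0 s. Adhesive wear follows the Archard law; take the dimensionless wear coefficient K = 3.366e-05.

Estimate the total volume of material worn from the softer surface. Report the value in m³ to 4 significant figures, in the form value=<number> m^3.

Intermediates are shown rounded; the algebra keeps full precision; a single final rounding, at four significant figures.
Convert: Distance L = v·t = 0.06475 m/s × 749.0 s = 48.50 m.
Collected in SI base units: W = 19.15 N, H = 3.819e+09 Pa, K = 3.366e-05.
Archard relation: V = K·W·L/H = 3.366e-05 · 19.15 · 48.50 / 3.819e+09 = 8.186e-12 m³.

value=8.186e-12 m^3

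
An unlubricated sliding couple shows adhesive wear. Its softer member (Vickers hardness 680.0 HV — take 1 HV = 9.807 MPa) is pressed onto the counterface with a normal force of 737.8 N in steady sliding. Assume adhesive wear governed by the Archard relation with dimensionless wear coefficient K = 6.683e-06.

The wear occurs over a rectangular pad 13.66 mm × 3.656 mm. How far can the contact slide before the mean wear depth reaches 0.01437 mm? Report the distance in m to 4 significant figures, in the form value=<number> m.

value=970.6 m

The intermediates appear rounded — each operation keeps exact precision — one last rounding to 4 significant digits.
Hardness H = 680.0 HV × 9.807 MPa/HV = 6669 MPa = 6.669e+09 Pa.
Pad sides 13.66 mm × 3.656 mm = 0.01366 m × 0.003656 m. Contact area A = 0.01366 m × 0.003656 m = 4.994e-05 m².
Depth limit h_lim = 0.01437 mm = 1.437e-05 m.
In SI base units: W = 737.8 N, H = 6.669e+09 Pa, K = 6.683e-06.
Allowed volume V_lim = h_lim·A = 1.437e-05 · 4.994e-05 = 7.177e-10 m³.
So the life L = V_lim·H/(K·W) = 7.177e-10 · 6.669e+09 / (6.683e-06 · 737.8) = 970.6 m.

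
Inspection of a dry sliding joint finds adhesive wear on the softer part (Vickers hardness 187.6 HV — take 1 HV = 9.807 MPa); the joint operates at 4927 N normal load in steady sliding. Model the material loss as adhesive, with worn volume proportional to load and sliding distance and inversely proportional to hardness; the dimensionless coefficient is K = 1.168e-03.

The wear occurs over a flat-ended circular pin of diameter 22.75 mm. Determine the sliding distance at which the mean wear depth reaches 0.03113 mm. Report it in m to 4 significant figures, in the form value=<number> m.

value=4.046 m

The intermediates are displayed rounded — the computation holds full precision; one final rounding: 4 significant digits.
Convert: Hardness H = 187.6 HV × 9.807 MPa/HV = 1840 MPa = 1.840e+09 Pa.
Convert: Pin diameter d = 22.75 mm = 0.02275 m. Contact area A = π·d²/4 = π·(0.02275 m)²/4 = 4.065e-04 m².
Convert: Depth limit h_lim = 0.03113 mm = 3.113e-05 m.
Working in SI base units: W = 4927 N, H = 1.840e+09 Pa, K = 1.168e-03.
Limit volume V_lim = h_lim·A = 3.113e-05 · 4.065e-04 = 1.265e-08 m³.
Thus life L = V_lim·H/(K·W) = 1.265e-08 · 1.840e+09 / (1.168e-03 · 4927) = 4.046 m.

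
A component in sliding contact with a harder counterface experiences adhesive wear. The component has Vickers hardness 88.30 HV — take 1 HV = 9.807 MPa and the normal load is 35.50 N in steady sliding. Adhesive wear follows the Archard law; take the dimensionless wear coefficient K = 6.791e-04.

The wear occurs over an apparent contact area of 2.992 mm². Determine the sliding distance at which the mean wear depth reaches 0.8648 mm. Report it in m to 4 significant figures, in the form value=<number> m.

All working math carries full precision — displayed values are rounded. Rounded just once, at 4 significant digits.
Convert: Hardness H = 88.30 HV × 9.807 MPa/HV = 866.0 MPa = 8.660e+08 Pa.
Convert: Contact area A = 2.992 mm² = 2.992e-06 m².
Convert: Depth limit h_lim = 0.8648 mm = 8.648e-04 m.
In SI base units: W = 35.50 N, H = 8.660e+08 Pa, K = 6.791e-04.
Wearable volume V_lim = h_lim·A = 8.648e-04 · 2.992e-06 = 2.587e-09 m³.
Life L = V_lim·H/(K·W) = 2.587e-09 · 8.660e+08 / (6.791e-04 · 35.50) = 92.94 m.

value=92.94 m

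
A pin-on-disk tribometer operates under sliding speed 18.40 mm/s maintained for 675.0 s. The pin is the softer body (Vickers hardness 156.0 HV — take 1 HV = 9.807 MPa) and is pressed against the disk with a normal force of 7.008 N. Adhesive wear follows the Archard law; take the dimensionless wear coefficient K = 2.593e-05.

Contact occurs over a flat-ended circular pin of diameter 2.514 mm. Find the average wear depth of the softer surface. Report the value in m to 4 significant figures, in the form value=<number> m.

value=2.972e-07 m

The algebra runs at exact precision — shown intermediates are rounded — one final rounding: four significant figures.
Sliding speed v = 18.40 mm/s = 0.01840 m/s. Total distance L = v·t = 0.01840 m/s × 675.0 s = 12.42 m.
Hardness H = 156.0 HV × 9.807 MPa/HV = 1530 MPa = 1.530e+09 Pa.
Pin diameter d = 2.514 mm = 0.002514 m. Contact area A = π·d²/4 = π·(0.002514 m)²/4 = 4.964e-06 m².
As SI base values: W = 7.008 N, H = 1.530e+09 Pa, K = 2.593e-05.
Volume removed: V = K·W·L/H = 2.593e-05 · 7.008 · 12.42 / 1.530e+09 = 1.475e-12 m³.
Wear depth h = V/A = 1.475e-12 / 4.964e-06 = 2.972e-07 m.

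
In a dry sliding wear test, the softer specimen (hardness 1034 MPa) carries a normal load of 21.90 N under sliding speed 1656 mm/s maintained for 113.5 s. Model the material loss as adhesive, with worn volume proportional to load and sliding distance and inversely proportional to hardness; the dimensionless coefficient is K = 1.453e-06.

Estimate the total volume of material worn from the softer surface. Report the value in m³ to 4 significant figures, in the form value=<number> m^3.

value=5.784e-12 m^3

Every step holds full precision; quoted intermediates are rounded, and a lone final rounding, at four significant figures.
Convert: Sliding speed v = 1656 mm/s = 1.656 m/s. Sliding distance L = v·t = 1.656 m/s × 113.5 s = 188.0 m.
Convert: Hardness H = 1034 MPa = 1.034e+09 Pa.
In SI base units: W = 21.90 N, H = 1.034e+09 Pa, K = 1.453e-06.
Apply Archard: V = K·W·L/H = 1.453e-06 · 21.90 · 188.0 / 1.034e+09 = 5.784e-12 m³.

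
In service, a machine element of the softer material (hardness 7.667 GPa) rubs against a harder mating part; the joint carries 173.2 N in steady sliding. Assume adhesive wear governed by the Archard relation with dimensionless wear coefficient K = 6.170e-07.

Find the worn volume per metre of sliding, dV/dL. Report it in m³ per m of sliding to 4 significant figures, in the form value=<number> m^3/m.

value=1.394e-14 m^3/m

Quoted intermediates are rounded — all working math maintains full precision — one final rounding to four significant digits.
Hardness H = 7.667 GPa = 7.667e+09 Pa.
In SI base units, W = 173.2 N, H = 7.667e+09 Pa, K = 6.170e-07.
Sliding wear rate dV/dL = K·W/H, per unit distance: 6.170e-07 · 173.2 / 7.667e+09 = 1.394e-14 m³/m.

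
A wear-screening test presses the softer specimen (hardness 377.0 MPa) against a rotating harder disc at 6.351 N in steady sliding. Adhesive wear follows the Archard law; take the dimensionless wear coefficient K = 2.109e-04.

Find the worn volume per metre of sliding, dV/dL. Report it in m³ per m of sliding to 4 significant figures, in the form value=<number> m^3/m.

Printed values are rounded — each operation maintains exact precision, and one last rounding to 4 significant figures.
Convert: Hardness H = 377.0 MPa = 3.770e+08 Pa.
SI base units throughout: W = 6.351 N, H = 3.770e+08 Pa, K = 2.109e-04.
Rate of wear dV/dL = K·W/H — distance-free: 2.109e-04 · 6.351 / 3.770e+08 = 3.553e-12 m³/m.

value=3.553e-12 m^3/m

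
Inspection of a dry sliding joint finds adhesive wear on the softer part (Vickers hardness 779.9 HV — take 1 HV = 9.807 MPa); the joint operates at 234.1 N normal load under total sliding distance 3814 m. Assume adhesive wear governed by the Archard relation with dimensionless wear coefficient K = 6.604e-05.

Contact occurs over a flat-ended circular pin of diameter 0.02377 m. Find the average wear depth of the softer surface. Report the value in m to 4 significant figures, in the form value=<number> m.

The algebra keeps exact precision, and intermediate values are printed rounded — a single final rounding: four significant digits.
Hardness H = 779.9 HV × 9.807 MPa/HV = 7648 MPa = 7.648e+09 Pa.
Contact area A = π·d²/4 = π·(0.02377 m)²/4 = 4.438e-04 m².
As SI base values: W = 234.1 N, H = 7.648e+09 Pa, K = 6.604e-05.
Worn volume V = K·W·L/H = 6.604e-05 · 234.1 · 3814 / 7.648e+09 = 7.709e-09 m³.
Depth h = V/A = 7.709e-09 / 4.438e-04 = 1.737e-05 m.

value=1.737e-05 m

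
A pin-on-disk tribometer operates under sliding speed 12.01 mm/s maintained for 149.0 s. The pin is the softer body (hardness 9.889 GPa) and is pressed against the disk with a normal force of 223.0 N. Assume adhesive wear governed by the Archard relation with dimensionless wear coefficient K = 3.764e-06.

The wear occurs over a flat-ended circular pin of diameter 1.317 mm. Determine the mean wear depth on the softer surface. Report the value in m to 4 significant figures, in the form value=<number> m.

value=1.115e-07 m

Displayed values are rounded. The computation holds full float precision; a single final rounding: 4 significant digits.
Sliding speed v = 12.01 mm/s = 0.01201 m/s. Distance L = v·t = 0.01201 m/s × 149.0 s = 1.789 m.
Hardness H = 9.889 GPa = 9.889e+09 Pa.
Pin diameter d = 1.317 mm = 0.001317 m. Contact area A = π·d²/4 = π·(0.001317 m)²/4 = 1.362e-06 m².
Working in SI base units: W = 223.0 N, H = 9.889e+09 Pa, K = 3.764e-06.
Wear volume V = K·W·L/H = 3.764e-06 · 223.0 · 1.789 / 9.889e+09 = 1.519e-13 m³.
Mean wear depth h = V/A = 1.519e-13 / 1.362e-06 = 1.115e-07 m.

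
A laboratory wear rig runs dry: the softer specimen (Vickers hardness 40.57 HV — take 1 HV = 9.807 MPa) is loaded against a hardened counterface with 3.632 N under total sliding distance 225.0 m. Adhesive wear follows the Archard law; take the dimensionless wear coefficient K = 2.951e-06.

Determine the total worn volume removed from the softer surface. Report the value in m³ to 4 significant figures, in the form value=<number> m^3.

All working math carries full precision, and intermediate values are shown rounded — a lone final rounding, at 4 significant digits.
Hardness H = 40.57 HV × 9.807 MPa/HV = 397.9 MPa = 3.979e+08 Pa.
As SI base values: W = 3.632 N, H = 3.979e+08 Pa, K = 2.951e-06.
Apply Archard: V = K·W·L/H = 2.951e-06 · 3.632 · 225.0 / 3.979e+08 = 6.061e-12 m³.

value=6.061e-12 m^3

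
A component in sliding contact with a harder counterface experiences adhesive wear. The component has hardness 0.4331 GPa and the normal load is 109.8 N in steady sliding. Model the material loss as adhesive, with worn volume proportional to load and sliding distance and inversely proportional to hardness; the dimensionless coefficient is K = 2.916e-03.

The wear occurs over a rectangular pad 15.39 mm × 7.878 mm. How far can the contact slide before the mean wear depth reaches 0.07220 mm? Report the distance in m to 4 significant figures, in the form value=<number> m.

value=11.84 m

Every step maintains full float precision, and intermediate values are printed rounded — a lone final rounding, at 4 significant digits.
Hardness H = 0.4331 GPa = 4.331e+08 Pa.
Pad sides 15.39 mm × 7.878 mm = 0.01539 m × 0.007878 m. Contact area A = 0.01539 m × 0.007878 m = 1.212e-04 m².
Depth limit h_lim = 0.07220 mm = 7.220e-05 m.
Working in SI base units: W = 109.8 N, H = 4.331e+08 Pa, K = 2.916e-03.
Allowed volume V_lim = h_lim·A = 7.220e-05 · 1.212e-04 = 8.754e-09 m³.
Inverting, life L = V_lim·H/(K·W) = 8.754e-09 · 4.331e+08 / (2.916e-03 · 109.8) = 11.84 m.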